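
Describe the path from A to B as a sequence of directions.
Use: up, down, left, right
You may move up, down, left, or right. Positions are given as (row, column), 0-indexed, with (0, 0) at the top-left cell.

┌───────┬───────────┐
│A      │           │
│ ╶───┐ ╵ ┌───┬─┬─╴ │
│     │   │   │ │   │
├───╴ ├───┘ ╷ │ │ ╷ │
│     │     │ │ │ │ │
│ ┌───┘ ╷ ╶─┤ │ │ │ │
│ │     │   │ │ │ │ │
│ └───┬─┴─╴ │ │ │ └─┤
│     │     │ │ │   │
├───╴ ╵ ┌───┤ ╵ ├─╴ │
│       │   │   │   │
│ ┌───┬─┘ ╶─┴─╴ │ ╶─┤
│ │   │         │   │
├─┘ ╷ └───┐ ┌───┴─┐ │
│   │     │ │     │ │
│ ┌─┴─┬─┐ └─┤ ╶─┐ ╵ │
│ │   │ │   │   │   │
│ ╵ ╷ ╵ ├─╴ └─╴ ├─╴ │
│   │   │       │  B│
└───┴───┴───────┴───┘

Finding the path and converting it to directions:
Path through cells: (0,0) → (0,1) → (0,2) → (0,3) → (1,3) → (1,4) → (0,4) → (0,5) → (0,6) → (0,7) → (0,8) → (0,9) → (1,9) → (1,8) → (2,8) → (3,8) → (4,8) → (4,9) → (5,9) → (5,8) → (6,8) → (6,9) → (7,9) → (8,9) → (9,9)
Directions: right, right, right, down, right, up, right, right, right, right, right, down, left, down, down, down, right, down, left, down, right, down, down, down

Solution:

┌───────┬───────────┐
│A → → ↓│↱ → → → → ↓│
│ ╶───┐ ╵ ┌───┬─┬─╴ │
│     │↳ ↑│   │ │↓ ↲│
├───╴ ├───┘ ╷ │ │ ╷ │
│     │     │ │ │↓│ │
│ ┌───┘ ╷ ╶─┤ │ │ │ │
│ │     │   │ │ │↓│ │
│ └───┬─┴─╴ │ │ │ └─┤
│     │     │ │ │↳ ↓│
├───╴ ╵ ┌───┤ ╵ ├─╴ │
│       │   │   │↓ ↲│
│ ┌───┬─┘ ╶─┴─╴ │ ╶─┤
│ │   │         │↳ ↓│
├─┘ ╷ └───┐ ┌───┴─┐ │
│   │     │ │     │↓│
│ ┌─┴─┬─┐ └─┤ ╶─┐ ╵ │
│ │   │ │   │   │  ↓│
│ ╵ ╷ ╵ ├─╴ └─╴ ├─╴ │
│   │   │       │  B│
└───┴───┴───────┴───┘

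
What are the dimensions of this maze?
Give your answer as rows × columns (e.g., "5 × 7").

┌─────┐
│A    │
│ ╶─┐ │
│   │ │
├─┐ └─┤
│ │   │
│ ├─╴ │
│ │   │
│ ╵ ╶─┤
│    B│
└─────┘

Counting the maze dimensions:
Rows (vertical): 5
Columns (horizontal): 3
Dimensions: 5 × 3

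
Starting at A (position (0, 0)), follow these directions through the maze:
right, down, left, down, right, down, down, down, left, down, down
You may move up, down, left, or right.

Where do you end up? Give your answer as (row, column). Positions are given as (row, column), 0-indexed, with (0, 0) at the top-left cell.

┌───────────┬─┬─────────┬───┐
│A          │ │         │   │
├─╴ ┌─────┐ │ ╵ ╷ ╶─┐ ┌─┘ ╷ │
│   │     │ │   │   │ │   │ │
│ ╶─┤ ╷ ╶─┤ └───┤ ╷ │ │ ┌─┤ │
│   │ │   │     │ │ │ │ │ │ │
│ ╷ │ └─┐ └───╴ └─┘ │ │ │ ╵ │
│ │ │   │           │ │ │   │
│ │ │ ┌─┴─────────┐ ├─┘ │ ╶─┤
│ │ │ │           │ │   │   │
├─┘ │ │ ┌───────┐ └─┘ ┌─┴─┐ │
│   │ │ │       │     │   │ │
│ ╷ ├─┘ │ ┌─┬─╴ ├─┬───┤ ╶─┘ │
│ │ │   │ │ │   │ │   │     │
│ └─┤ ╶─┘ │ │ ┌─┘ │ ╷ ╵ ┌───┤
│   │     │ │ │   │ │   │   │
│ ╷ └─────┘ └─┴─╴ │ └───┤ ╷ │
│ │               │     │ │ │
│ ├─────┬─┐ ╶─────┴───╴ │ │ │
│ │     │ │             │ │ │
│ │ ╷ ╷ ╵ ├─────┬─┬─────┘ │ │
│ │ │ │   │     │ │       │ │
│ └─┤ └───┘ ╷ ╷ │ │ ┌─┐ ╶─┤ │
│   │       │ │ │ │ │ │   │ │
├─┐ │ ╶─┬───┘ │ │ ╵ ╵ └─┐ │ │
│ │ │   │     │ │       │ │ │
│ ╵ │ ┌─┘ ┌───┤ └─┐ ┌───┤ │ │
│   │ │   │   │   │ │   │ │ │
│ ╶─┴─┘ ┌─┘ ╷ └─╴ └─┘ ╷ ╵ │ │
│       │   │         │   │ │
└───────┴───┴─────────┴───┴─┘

Following directions step by step:
Start: (0, 0)
  right: (0, 0) → (0, 1)
  down: (0, 1) → (1, 1)
  left: (1, 1) → (1, 0)
  down: (1, 0) → (2, 0)
  right: (2, 0) → (2, 1)
  down: (2, 1) → (3, 1)
  down: (3, 1) → (4, 1)
  down: (4, 1) → (5, 1)
  left: (5, 1) → (5, 0)
  down: (5, 0) → (6, 0)
  down: (6, 0) → (7, 0)
Final position: (7, 0)

Path taken:

┌───────────┬─┬─────────┬───┐
│A ↓        │ │         │   │
├─╴ ┌─────┐ │ ╵ ╷ ╶─┐ ┌─┘ ╷ │
│↓ ↲│     │ │   │   │ │   │ │
│ ╶─┤ ╷ ╶─┤ └───┤ ╷ │ │ ┌─┤ │
│↳ ↓│ │   │     │ │ │ │ │ │ │
│ ╷ │ └─┐ └───╴ └─┘ │ │ │ ╵ │
│ │↓│   │           │ │ │   │
│ │ │ ┌─┴─────────┐ ├─┘ │ ╶─┤
│ │↓│ │           │ │   │   │
├─┘ │ │ ┌───────┐ └─┘ ┌─┴─┐ │
│↓ ↲│ │ │       │     │   │ │
│ ╷ ├─┘ │ ┌─┬─╴ ├─┬───┤ ╶─┘ │
│↓│ │   │ │ │   │ │   │     │
│ └─┤ ╶─┘ │ │ ┌─┘ │ ╷ ╵ ┌───┤
│B  │     │ │ │   │ │   │   │
│ ╷ └─────┘ └─┴─╴ │ └───┤ ╷ │
│ │               │     │ │ │
│ ├─────┬─┐ ╶─────┴───╴ │ │ │
│ │     │ │             │ │ │
│ │ ╷ ╷ ╵ ├─────┬─┬─────┘ │ │
│ │ │ │   │     │ │       │ │
│ └─┤ └───┘ ╷ ╷ │ │ ┌─┐ ╶─┤ │
│   │       │ │ │ │ │ │   │ │
├─┐ │ ╶─┬───┘ │ │ ╵ ╵ └─┐ │ │
│ │ │   │     │ │       │ │ │
│ ╵ │ ┌─┘ ┌───┤ └─┐ ┌───┤ │ │
│   │ │   │   │   │ │   │ │ │
│ ╶─┴─┘ ┌─┘ ╷ └─╴ └─┘ ╷ ╵ │ │
│       │   │         │   │ │
└───────┴───┴─────────┴───┴─┘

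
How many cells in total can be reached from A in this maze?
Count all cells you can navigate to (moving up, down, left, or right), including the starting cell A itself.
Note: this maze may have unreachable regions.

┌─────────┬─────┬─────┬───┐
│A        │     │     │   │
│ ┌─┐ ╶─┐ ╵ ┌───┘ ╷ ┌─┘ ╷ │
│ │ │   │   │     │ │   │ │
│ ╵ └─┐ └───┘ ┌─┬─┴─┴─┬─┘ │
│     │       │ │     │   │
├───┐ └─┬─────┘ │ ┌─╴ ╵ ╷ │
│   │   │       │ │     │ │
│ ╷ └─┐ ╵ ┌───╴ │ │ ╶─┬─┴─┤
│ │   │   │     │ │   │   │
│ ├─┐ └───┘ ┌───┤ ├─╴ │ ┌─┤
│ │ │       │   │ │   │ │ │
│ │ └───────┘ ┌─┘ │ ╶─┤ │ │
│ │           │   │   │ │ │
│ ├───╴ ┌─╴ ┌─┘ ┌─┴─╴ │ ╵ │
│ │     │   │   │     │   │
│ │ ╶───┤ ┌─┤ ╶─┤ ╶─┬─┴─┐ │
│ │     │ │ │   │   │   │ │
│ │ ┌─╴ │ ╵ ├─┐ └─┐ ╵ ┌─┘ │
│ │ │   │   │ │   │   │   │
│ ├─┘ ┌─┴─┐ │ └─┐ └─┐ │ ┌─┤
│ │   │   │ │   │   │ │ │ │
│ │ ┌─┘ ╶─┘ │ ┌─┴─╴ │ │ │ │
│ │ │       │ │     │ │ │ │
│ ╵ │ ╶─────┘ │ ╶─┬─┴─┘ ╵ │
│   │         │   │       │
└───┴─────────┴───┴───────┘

Using BFS/flood-fill to find all reachable cells from A:
Maze size: 13 × 13 = 169 total cells
68 cell(s) are walled off and cannot be reached from A.
Reachable cells: 101

Reachable region (· marks reachable cells):

┌─────────┬─────┬─────┬───┐
│A · · · ·│· · ·│· · ·│   │
│ ┌─┐ ╶─┐ ╵ ┌───┘ ╷ ┌─┘ ╷ │
│·│·│· ·│· ·│· · ·│·│   │ │
│ ╵ └─┐ └───┘ ┌─┬─┴─┴─┬─┘ │
│· · ·│· · · ·│·│     │   │
├───┐ └─┬─────┘ │ ┌─╴ ╵ ╷ │
│· ·│· ·│· · · ·│ │     │ │
│ ╷ └─┐ ╵ ┌───╴ │ │ ╶─┬─┴─┤
│·│· ·│· ·│· · ·│ │   │   │
│ ├─┐ └───┘ ┌───┤ ├─╴ │ ┌─┤
│·│·│· · · ·│· ·│ │   │ │ │
│ │ └───────┘ ┌─┘ │ ╶─┤ │ │
│·│· · · · · ·│   │   │ │ │
│ ├───╴ ┌─╴ ┌─┘ ┌─┴─╴ │ ╵ │
│·│· · ·│· ·│   │     │   │
│ │ ╶───┤ ┌─┤ ╶─┤ ╶─┬─┴─┐ │
│·│· · ·│·│·│   │   │   │ │
│ │ ┌─╴ │ ╵ ├─┐ └─┐ ╵ ┌─┘ │
│·│·│· ·│· ·│·│   │   │   │
│ ├─┘ ┌─┴─┐ │ └─┐ └─┐ │ ┌─┤
│·│· ·│· ·│·│· ·│   │ │ │ │
│ │ ┌─┘ ╶─┘ │ ┌─┴─╴ │ │ │ │
│·│·│· · · ·│·│     │ │ │ │
│ ╵ │ ╶─────┘ │ ╶─┬─┴─┘ ╵ │
│· ·│· · · · ·│   │       │
└───┴─────────┴───┴───────┘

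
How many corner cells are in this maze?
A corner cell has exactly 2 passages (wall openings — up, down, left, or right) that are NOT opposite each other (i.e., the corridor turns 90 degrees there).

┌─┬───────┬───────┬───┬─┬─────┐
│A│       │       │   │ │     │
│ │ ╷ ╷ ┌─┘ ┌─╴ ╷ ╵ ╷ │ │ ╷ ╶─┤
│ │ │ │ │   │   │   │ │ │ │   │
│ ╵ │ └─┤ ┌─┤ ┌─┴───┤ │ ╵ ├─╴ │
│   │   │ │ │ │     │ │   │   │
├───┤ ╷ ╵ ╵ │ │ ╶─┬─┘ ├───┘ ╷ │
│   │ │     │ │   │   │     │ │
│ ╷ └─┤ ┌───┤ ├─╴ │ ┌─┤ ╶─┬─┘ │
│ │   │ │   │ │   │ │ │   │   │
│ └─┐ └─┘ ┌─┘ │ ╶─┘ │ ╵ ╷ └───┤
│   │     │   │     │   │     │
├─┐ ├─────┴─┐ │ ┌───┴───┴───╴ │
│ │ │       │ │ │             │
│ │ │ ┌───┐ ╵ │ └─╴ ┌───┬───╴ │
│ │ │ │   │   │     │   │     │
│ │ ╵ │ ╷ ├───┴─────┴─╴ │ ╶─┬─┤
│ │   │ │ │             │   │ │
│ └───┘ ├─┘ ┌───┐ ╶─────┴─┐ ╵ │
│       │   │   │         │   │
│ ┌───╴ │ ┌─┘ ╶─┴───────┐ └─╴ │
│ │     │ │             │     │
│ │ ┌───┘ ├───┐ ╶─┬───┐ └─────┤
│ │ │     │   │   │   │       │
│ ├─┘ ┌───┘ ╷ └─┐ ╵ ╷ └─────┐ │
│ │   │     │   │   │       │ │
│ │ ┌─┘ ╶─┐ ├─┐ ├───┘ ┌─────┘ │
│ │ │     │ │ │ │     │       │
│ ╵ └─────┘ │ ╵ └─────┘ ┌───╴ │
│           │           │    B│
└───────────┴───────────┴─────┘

Counting corner cells (2 non-opposite passages):
Total corners: 98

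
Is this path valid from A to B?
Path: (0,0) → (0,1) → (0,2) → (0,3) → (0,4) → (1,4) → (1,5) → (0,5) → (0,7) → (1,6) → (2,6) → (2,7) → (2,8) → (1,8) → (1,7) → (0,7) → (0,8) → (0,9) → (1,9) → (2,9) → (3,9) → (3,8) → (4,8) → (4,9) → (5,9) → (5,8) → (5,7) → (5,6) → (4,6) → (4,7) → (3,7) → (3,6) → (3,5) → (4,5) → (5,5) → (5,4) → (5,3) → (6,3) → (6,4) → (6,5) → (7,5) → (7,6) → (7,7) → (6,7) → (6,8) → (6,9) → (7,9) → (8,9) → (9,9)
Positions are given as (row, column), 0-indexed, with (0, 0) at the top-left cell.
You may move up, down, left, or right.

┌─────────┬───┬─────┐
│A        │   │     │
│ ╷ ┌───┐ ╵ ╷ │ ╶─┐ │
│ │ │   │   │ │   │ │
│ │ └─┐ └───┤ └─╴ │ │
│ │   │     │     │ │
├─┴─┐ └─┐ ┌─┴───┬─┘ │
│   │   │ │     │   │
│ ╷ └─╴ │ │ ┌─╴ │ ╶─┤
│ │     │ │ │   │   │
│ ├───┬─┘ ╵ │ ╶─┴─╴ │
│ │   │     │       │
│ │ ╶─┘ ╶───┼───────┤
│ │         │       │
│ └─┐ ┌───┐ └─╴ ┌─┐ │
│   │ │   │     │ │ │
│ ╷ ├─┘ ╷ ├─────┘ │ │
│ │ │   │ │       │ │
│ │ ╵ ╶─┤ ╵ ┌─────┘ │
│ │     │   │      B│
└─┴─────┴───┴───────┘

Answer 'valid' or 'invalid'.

Checking path validity:
Result: Invalid move at step 8: cannot move from (0, 5) to (0, 7).

invalid

Correct solution:

┌─────────┬───┬─────┐
│A → → → ↓│↱ ↓│↱ → ↓│
│ ╷ ┌───┐ ╵ ╷ │ ╶─┐ │
│ │ │   │↳ ↑│↓│↑ ↰│↓│
│ │ └─┐ └───┤ └─╴ │ │
│ │   │     │↳ → ↑│↓│
├─┴─┐ └─┐ ┌─┴───┬─┘ │
│   │   │ │↓ ← ↰│↓ ↲│
│ ╷ └─╴ │ │ ┌─╴ │ ╶─┤
│ │     │ │↓│↱ ↑│↳ ↓│
│ ├───┬─┘ ╵ │ ╶─┴─╴ │
│ │   │↓ ← ↲│↑ ← ← ↲│
│ │ ╶─┘ ╶───┼───────┤
│ │    ↳ → ↓│  ↱ → ↓│
│ └─┐ ┌───┐ └─╴ ┌─┐ │
│   │ │   │↳ → ↑│ │↓│
│ ╷ ├─┘ ╷ ├─────┘ │ │
│ │ │   │ │       │↓│
│ │ ╵ ╶─┤ ╵ ┌─────┘ │
│ │     │   │      B│
└─┴─────┴───┴───────┘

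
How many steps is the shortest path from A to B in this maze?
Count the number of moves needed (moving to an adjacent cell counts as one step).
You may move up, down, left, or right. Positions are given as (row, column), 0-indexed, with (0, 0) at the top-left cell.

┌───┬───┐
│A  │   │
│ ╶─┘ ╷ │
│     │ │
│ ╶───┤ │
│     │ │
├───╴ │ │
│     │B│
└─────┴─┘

Using BFS to find shortest path:
Start: (0, 0), End: (3, 3)
Path found:
(0,0) → (1,0) → (1,1) → (1,2) → (0,2) → (0,3) → (1,3) → (2,3) → (3,3)
Number of steps: 8

Solution:

┌───┬───┐
│A  │↱ ↓│
│ ╶─┘ ╷ │
│↳ → ↑│↓│
│ ╶───┤ │
│     │↓│
├───╴ │ │
│     │B│
└─────┴─┘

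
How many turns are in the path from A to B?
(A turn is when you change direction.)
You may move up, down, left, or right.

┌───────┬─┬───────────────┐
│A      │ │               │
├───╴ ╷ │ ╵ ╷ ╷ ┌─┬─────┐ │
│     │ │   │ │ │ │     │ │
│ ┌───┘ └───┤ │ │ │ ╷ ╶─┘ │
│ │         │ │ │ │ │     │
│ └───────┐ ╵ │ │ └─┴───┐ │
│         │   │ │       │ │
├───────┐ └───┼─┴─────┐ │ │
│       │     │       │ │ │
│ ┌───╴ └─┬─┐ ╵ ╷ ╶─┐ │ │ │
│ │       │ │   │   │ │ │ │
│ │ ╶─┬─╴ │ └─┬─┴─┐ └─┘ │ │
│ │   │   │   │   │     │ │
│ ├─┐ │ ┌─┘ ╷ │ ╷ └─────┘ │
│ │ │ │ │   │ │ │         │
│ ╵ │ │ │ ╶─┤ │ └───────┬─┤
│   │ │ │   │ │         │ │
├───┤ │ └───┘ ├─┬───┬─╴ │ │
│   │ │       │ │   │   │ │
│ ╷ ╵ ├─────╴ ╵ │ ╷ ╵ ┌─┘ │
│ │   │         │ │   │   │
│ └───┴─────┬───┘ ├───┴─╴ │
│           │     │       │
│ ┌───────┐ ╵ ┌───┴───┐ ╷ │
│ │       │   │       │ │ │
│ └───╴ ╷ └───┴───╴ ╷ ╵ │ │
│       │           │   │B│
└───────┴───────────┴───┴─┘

Directions: right, right, right, down, down, right, right, down, right, up, up, up, right, right, right, right, right, right, down, down, down, down, down, down, down, left, left, left, left, up, left, down, down, right, right, right, right, down, left, down, left, up, left, down, down, left, left, down, left, up, left, left, left, left, left, down, down, right, right, right, up, right, down, right, right, right, right, right, up, right, down, right, up, up, right, down, down
Number of turns: 37

Solution:

┌───────┬─┬───────────────┐
│A → → ↓│ │  ↱ → → → → → ↓│
├───╴ ╷ │ ╵ ╷ ╷ ┌─┬─────┐ │
│     │↓│   │↑│ │ │     │↓│
│ ┌───┘ └───┤ │ │ │ ╷ ╶─┘ │
│ │    ↳ → ↓│↑│ │ │ │    ↓│
│ └───────┐ ╵ │ │ └─┴───┐ │
│         │↳ ↑│ │       │↓│
├───────┐ └───┼─┴─────┐ │ │
│       │     │       │ │↓│
│ ┌───╴ └─┬─┐ ╵ ╷ ╶─┐ │ │ │
│ │       │ │   │   │ │ │↓│
│ │ ╶─┬─╴ │ └─┬─┴─┐ └─┘ │ │
│ │   │   │   │↓ ↰│     │↓│
│ ├─┐ │ ┌─┘ ╷ │ ╷ └─────┘ │
│ │ │ │ │   │ │↓│↑ ← ← ← ↲│
│ ╵ │ │ │ ╶─┤ │ └───────┬─┤
│   │ │ │   │ │↳ → → → ↓│ │
├───┤ │ └───┘ ├─┬───┬─╴ │ │
│   │ │       │ │↓ ↰│↓ ↲│ │
│ ╷ ╵ ├─────╴ ╵ │ ╷ ╵ ┌─┘ │
│ │   │         │↓│↑ ↲│   │
│ └───┴─────┬───┘ ├───┴─╴ │
│↓ ← ← ← ← ↰│↓ ← ↲│    ↱ ↓│
│ ┌───────┐ ╵ ┌───┴───┐ ╷ │
│↓│    ↱ ↓│↑ ↲│    ↱ ↓│↑│↓│
│ └───╴ ╷ └───┴───╴ ╷ ╵ │ │
│↳ → → ↑│↳ → → → → ↑│↳ ↑│B│
└───────┴───────────┴───┴─┘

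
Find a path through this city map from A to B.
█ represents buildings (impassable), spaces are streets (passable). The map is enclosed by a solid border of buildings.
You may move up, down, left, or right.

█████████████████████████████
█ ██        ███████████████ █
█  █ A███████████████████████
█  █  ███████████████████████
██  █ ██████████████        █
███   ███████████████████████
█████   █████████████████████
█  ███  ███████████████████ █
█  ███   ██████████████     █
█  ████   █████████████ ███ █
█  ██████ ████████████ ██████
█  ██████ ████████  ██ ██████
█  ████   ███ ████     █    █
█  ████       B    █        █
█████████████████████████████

Finding the shortest path from A to B:
Movement: cardinal only
Path length: 20 steps
Directions: down → down → down → down → right → down → down → right → down → right → right → down → down → down → down → right → right → right → right → right

Solution:

█████████████████████████████
█ ██        ███████████████ █
█  █ A███████████████████████
█  █ ↓███████████████████████
██  █↓██████████████        █
███  ↓███████████████████████
█████↳↓ █████████████████████
█  ███↓ ███████████████████ █
█  ███↳↓ ██████████████     █
█  ████↳→↓█████████████ ███ █
█  ██████↓████████████ ██████
█  ██████↓████████  ██ ██████
█  ████  ↓███ ████     █    █
█  ████  ↳→→→→B    █        █
█████████████████████████████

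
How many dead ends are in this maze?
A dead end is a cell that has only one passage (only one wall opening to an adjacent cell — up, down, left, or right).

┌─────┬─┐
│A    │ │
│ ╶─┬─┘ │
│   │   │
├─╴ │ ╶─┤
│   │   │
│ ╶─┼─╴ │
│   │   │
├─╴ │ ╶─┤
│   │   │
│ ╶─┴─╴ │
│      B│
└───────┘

Checking each cell for number of passages:

Dead ends found at positions:
  (0, 2)
  (0, 3)
Total dead ends: 2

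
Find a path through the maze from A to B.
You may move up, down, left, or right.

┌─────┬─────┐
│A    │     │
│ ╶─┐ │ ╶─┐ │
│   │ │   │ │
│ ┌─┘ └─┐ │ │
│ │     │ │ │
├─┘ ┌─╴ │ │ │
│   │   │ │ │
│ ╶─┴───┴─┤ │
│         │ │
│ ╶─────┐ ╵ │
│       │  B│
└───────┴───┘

Finding the shortest path through the maze:
Path length: 14 steps
Directions: right → right → down → down → left → down → left → down → right → right → right → right → down → right

Solution:

┌─────┬─────┐
│A → ↓│     │
│ ╶─┐ │ ╶─┐ │
│   │↓│   │ │
│ ┌─┘ └─┐ │ │
│ │↓ ↲  │ │ │
├─┘ ┌─╴ │ │ │
│↓ ↲│   │ │ │
│ ╶─┴───┴─┤ │
│↳ → → → ↓│ │
│ ╶─────┐ ╵ │
│       │↳ B│
└───────┴───┘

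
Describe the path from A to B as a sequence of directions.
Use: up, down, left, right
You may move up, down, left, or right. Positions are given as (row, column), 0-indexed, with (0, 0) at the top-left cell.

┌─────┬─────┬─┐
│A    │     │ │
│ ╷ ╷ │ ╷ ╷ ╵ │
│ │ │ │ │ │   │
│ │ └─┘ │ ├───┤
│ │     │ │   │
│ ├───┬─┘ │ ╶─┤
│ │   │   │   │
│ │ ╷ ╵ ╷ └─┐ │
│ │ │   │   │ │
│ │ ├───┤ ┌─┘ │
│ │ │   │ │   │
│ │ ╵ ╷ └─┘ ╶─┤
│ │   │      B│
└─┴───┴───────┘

Finding the path and converting it to directions:
Path through cells: (0,0) → (0,1) → (1,1) → (2,1) → (2,2) → (2,3) → (1,3) → (0,3) → (0,4) → (1,4) → (2,4) → (3,4) → (3,3) → (4,3) → (4,2) → (3,2) → (3,1) → (4,1) → (5,1) → (6,1) → (6,2) → (5,2) → (5,3) → (6,3) → (6,4) → (6,5) → (6,6)
Directions: right, down, down, right, right, up, up, right, down, down, down, left, down, left, up, left, down, down, down, right, up, right, down, right, right, right

Solution:

┌─────┬─────┬─┐
│A ↓  │↱ ↓  │ │
│ ╷ ╷ │ ╷ ╷ ╵ │
│ │↓│ │↑│↓│   │
│ │ └─┘ │ ├───┤
│ │↳ → ↑│↓│   │
│ ├───┬─┘ │ ╶─┤
│ │↓ ↰│↓ ↲│   │
│ │ ╷ ╵ ╷ └─┐ │
│ │↓│↑ ↲│   │ │
│ │ ├───┤ ┌─┘ │
│ │↓│↱ ↓│ │   │
│ │ ╵ ╷ └─┘ ╶─┤
│ │↳ ↑│↳ → → B│
└─┴───┴───────┘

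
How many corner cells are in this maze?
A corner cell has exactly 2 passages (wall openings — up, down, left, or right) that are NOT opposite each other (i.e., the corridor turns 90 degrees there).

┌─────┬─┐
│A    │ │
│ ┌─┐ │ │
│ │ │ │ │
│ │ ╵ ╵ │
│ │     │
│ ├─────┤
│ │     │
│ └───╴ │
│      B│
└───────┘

Counting corner cells (2 non-opposite passages):
Total corners: 7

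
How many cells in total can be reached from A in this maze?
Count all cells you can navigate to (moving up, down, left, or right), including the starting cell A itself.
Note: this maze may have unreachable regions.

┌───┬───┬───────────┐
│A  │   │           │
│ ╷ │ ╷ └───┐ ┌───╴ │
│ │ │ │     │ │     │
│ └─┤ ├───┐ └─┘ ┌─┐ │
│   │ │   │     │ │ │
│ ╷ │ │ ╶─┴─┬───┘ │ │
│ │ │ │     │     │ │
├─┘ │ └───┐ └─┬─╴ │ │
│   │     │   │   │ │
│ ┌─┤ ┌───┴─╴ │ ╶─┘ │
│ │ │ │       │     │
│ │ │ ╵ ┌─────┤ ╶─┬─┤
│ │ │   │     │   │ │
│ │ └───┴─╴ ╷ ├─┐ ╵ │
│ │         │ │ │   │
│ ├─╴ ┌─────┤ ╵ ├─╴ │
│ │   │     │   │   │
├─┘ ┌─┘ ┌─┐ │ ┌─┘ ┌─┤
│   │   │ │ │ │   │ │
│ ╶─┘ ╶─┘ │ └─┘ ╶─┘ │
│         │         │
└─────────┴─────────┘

Using BFS/flood-fill to find all reachable cells from A:
Maze size: 11 × 10 = 110 total cells
96 cell(s) are walled off and cannot be reached from A.
Reachable cells: 14

Reachable region (· marks reachable cells):

┌───┬───┬───────────┐
│A ·│   │           │
│ ╷ │ ╷ └───┐ ┌───╴ │
│·│·│ │     │ │     │
│ └─┤ ├───┐ └─┘ ┌─┐ │
│· ·│ │   │     │ │ │
│ ╷ │ │ ╶─┴─┬───┘ │ │
│·│·│ │     │     │ │
├─┘ │ └───┐ └─┬─╴ │ │
│· ·│     │   │   │ │
│ ┌─┤ ┌───┴─╴ │ ╶─┘ │
│·│ │ │       │     │
│ │ │ ╵ ┌─────┤ ╶─┬─┤
│·│ │   │     │   │ │
│ │ └───┴─╴ ╷ ├─┐ ╵ │
│·│         │ │ │   │
│ ├─╴ ┌─────┤ ╵ ├─╴ │
│·│   │     │   │   │
├─┘ ┌─┘ ┌─┐ │ ┌─┘ ┌─┤
│   │   │ │ │ │   │ │
│ ╶─┘ ╶─┘ │ └─┘ ╶─┘ │
│         │         │
└─────────┴─────────┘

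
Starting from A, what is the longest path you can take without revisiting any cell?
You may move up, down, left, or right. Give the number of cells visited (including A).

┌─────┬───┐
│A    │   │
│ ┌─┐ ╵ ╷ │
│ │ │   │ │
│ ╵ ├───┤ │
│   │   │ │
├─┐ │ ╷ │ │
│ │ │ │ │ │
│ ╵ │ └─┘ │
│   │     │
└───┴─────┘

Finding longest simple path using DFS:
Start: (0, 0)
Longest path visits 17 cells
Path: A → right → right → down → right → up → right → down → down → down → down → left → left → up → up → right → down

Solution:

┌─────┬───┐
│A → ↓│↱ ↓│
│ ┌─┐ ╵ ╷ │
│ │ │↳ ↑│↓│
│ ╵ ├───┤ │
│   │↱ ↓│↓│
├─┐ │ ╷ │ │
│ │ │↑│B│↓│
│ ╵ │ └─┘ │
│   │↑ ← ↲│
└───┴─────┘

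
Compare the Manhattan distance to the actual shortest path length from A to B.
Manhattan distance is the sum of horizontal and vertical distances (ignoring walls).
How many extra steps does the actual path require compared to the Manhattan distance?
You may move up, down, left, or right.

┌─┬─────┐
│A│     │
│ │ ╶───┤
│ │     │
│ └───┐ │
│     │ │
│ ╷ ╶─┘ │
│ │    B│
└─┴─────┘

Manhattan distance: |3 - 0| + |3 - 0| = 6
Actual path length: 6
Extra steps: 6 - 6 = 0

Solution:

┌─┬─────┐
│A│     │
│ │ ╶───┤
│↓│     │
│ └───┐ │
│↳ ↓  │ │
│ ╷ ╶─┘ │
│ │↳ → B│
└─┴─────┘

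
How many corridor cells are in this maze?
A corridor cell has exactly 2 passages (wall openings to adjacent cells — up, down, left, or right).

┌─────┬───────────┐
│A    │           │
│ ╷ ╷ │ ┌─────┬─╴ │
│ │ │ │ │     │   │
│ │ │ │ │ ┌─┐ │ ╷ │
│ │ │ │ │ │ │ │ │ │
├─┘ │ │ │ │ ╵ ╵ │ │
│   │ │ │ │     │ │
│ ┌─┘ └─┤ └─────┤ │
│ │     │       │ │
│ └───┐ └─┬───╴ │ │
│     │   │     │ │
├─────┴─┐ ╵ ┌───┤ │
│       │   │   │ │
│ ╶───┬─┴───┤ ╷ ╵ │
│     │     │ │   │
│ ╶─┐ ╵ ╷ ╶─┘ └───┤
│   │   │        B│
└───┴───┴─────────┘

Counting cells with exactly 2 passages:
Total corridor cells: 65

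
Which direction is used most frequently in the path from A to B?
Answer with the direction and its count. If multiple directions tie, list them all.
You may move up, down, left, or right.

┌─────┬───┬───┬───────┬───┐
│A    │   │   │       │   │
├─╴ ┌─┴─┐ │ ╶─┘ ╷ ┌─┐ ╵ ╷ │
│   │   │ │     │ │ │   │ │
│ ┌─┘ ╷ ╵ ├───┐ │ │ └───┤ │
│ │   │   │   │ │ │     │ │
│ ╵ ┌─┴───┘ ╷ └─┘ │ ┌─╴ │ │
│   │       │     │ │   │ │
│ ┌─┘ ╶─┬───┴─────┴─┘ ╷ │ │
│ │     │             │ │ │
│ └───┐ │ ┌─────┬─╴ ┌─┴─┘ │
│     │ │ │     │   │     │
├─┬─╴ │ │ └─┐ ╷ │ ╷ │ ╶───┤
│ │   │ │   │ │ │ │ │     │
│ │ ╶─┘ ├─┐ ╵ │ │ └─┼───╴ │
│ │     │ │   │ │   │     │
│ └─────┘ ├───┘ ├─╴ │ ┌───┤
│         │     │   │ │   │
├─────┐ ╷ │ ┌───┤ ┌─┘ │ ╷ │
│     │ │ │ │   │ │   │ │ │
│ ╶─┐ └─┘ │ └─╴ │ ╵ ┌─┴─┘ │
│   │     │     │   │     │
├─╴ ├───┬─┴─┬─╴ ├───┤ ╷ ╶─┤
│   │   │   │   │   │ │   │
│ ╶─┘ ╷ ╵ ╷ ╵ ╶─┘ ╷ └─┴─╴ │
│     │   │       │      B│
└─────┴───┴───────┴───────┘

Directions: right, down, left, down, down, down, down, right, right, down, left, down, right, right, up, up, up, left, up, right, right, right, up, right, down, right, right, up, up, up, right, right, down, right, up, right, down, down, down, down, down, left, left, down, right, right, down, left, left, down, down, left, down, left, up, up, right, up, left, up, up, right, up, left, left, left, left, left, down, down, right, down, right, up, up, right, down, down, down, left, left, down, down, right, right, down, left, down, right, right, up, right, down, right, right, right
Counts: {'right': 30, 'down': 30, 'left': 18, 'up': 18}
Most common: down and right (tied at 30 times each)

Solution:

┌─────┬───┬───┬───────┬───┐
│A ↓  │   │   │  ↱ → ↓│↱ ↓│
├─╴ ┌─┴─┐ │ ╶─┘ ╷ ┌─┐ ╵ ╷ │
│↓ ↲│   │ │     │↑│ │↳ ↑│↓│
│ ┌─┘ ╷ ╵ ├───┐ │ │ └───┤ │
│↓│   │   │↱ ↓│ │↑│     │↓│
│ ╵ ┌─┴───┘ ╷ └─┘ │ ┌─╴ │ │
│↓  │↱ → → ↑│↳ → ↑│ │   │↓│
│ ┌─┘ ╶─┬───┴─────┴─┘ ╷ │ │
│↓│  ↑ ↰│↓ ← ← ← ← ↰  │ │↓│
│ └───┐ │ ┌─────┬─╴ ┌─┴─┘ │
│↳ → ↓│↑│↓│  ↱ ↓│↱ ↑│↓ ← ↲│
├─┬─╴ │ │ └─┐ ╷ │ ╷ │ ╶───┤
│ │↓ ↲│↑│↳ ↓│↑│↓│↑│ │↳ → ↓│
│ │ ╶─┘ ├─┐ ╵ │ │ └─┼───╴ │
│ │↳ → ↑│ │↳ ↑│↓│↑ ↰│↓ ← ↲│
│ └─────┘ ├───┘ ├─╴ │ ┌───┤
│         │↓ ← ↲│↱ ↑│↓│   │
├─────┐ ╷ │ ┌───┤ ┌─┘ │ ╷ │
│     │ │ │↓│   │↑│↓ ↲│ │ │
│ ╶─┐ └─┘ │ └─╴ │ ╵ ┌─┴─┘ │
│   │     │↳ → ↓│↑ ↲│     │
├─╴ ├───┬─┴─┬─╴ ├───┤ ╷ ╶─┤
│   │   │   │↓ ↲│↱ ↓│ │   │
│ ╶─┘ ╷ ╵ ╷ ╵ ╶─┘ ╷ └─┴─╴ │
│     │   │  ↳ → ↑│↳ → → B│
└─────┴───┴───────┴───────┘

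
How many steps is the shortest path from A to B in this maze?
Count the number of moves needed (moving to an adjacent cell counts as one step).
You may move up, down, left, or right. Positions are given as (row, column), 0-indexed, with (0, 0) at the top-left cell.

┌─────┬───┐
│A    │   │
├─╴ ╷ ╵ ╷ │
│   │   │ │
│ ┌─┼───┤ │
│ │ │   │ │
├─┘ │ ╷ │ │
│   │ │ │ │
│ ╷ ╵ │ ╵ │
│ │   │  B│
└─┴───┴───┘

Using BFS to find shortest path:
Start: (0, 0), End: (4, 4)
Path found:
(0,0) → (0,1) → (0,2) → (1,2) → (1,3) → (0,3) → (0,4) → (1,4) → (2,4) → (3,4) → (4,4)
Number of steps: 10

Solution:

┌─────┬───┐
│A → ↓│↱ ↓│
├─╴ ╷ ╵ ╷ │
│   │↳ ↑│↓│
│ ┌─┼───┤ │
│ │ │   │↓│
├─┘ │ ╷ │ │
│   │ │ │↓│
│ ╷ ╵ │ ╵ │
│ │   │  B│
└─┴───┴───┘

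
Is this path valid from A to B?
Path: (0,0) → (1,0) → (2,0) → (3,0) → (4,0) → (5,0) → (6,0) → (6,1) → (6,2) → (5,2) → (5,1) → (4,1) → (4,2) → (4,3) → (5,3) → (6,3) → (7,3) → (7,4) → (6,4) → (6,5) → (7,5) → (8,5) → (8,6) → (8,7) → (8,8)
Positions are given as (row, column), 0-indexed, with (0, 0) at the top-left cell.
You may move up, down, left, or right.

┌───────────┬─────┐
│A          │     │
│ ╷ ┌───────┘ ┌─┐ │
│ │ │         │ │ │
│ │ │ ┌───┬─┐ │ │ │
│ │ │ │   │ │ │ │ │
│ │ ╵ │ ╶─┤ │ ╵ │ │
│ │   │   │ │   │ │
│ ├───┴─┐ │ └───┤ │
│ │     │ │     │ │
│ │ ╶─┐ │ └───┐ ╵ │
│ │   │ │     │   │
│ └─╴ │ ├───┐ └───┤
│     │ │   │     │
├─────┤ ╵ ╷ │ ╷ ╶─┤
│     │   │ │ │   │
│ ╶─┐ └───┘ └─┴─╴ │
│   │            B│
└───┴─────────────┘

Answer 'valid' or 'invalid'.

Checking path validity:
Result: All consecutive moves are passable.

valid

Correct solution:

┌───────────┬─────┐
│A          │     │
│ ╷ ┌───────┘ ┌─┐ │
│↓│ │         │ │ │
│ │ │ ┌───┬─┐ │ │ │
│↓│ │ │   │ │ │ │ │
│ │ ╵ │ ╶─┤ │ ╵ │ │
│↓│   │   │ │   │ │
│ ├───┴─┐ │ └───┤ │
│↓│↱ → ↓│ │     │ │
│ │ ╶─┐ │ └───┐ ╵ │
│↓│↑ ↰│↓│     │   │
│ └─╴ │ ├───┐ └───┤
│↳ → ↑│↓│↱ ↓│     │
├─────┤ ╵ ╷ │ ╷ ╶─┤
│     │↳ ↑│↓│ │   │
│ ╶─┐ └───┘ └─┴─╴ │
│   │      ↳ → → B│
└───┴─────────────┘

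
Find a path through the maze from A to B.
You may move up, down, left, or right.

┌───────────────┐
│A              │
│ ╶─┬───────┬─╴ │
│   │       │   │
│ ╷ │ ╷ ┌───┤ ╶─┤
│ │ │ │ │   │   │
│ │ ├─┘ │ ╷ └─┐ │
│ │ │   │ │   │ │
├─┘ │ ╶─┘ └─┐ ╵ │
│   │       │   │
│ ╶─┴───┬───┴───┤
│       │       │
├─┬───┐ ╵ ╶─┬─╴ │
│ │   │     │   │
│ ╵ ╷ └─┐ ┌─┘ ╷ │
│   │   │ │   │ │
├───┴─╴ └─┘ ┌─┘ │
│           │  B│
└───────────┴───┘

Finding the shortest path through the maze:
Path length: 19 steps
Directions: down → right → down → down → down → left → down → right → right → right → down → right → up → right → right → right → down → down → down

Solution:

┌───────────────┐
│A              │
│ ╶─┬───────┬─╴ │
│↳ ↓│       │   │
│ ╷ │ ╷ ┌───┤ ╶─┤
│ │↓│ │ │   │   │
│ │ ├─┘ │ ╷ └─┐ │
│ │↓│   │ │   │ │
├─┘ │ ╶─┘ └─┐ ╵ │
│↓ ↲│       │   │
│ ╶─┴───┬───┴───┤
│↳ → → ↓│↱ → → ↓│
├─┬───┐ ╵ ╶─┬─╴ │
│ │   │↳ ↑  │  ↓│
│ ╵ ╷ └─┐ ┌─┘ ╷ │
│   │   │ │   │↓│
├───┴─╴ └─┘ ┌─┘ │
│           │  B│
└───────────┴───┘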